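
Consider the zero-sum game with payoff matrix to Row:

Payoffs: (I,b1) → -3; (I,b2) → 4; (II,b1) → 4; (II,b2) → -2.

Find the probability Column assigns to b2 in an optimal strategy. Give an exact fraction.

Row minima: I → -3, II → -2; maximin = -2.
Column maxima: b1 → 4, b2 → 4; minimax = 4.
-2 ≠ 4, so there is no saddle point; optimal play is mixed.
Let Row play I with probability p. Expected payoff against b1: (-3)p + 4(1−p) = −7p + 4; against b2: 4p + (-2)(1−p) = 6p − 2.
Setting these equal: −7p + 4 = 6p − 2 ⇒ −13p = -6 ⇒ p = 6/13, and the value is (-7)·(6/13) + 4 = 10/13.
For Column: with q = P(b1), equating I's and II's payoffs gives −7q + 4 = 6q − 2 ⇒ q = 6/13.

7/13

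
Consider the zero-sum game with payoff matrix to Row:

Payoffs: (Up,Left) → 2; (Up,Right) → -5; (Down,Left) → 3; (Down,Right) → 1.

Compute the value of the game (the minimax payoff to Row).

1

Row minima: Up → -5, Down → 1; maximin = 1.
Column maxima: Left → 3, Right → 1; minimax = 1.
Since maximin = minimax = 1, there is a saddle point and the value is 1.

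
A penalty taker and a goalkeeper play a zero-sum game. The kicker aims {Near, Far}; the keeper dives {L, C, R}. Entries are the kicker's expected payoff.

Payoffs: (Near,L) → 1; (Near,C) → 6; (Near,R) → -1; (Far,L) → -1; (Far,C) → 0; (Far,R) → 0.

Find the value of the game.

-1/3

Row minima: Near → -1, Far → -1; maximin = -1.
Column maxima: L → 1, C → 6, R → 0; minimax = 0.
-1 ≠ 0, so there is no saddle point; optimal play is mixed.
C is strictly dominated by L (it gives the kicker strictly more in every row), so the keeper never plays it.
On the remaining 2×2 (Near, Far vs L, R):
Let the kicker play Near with probability p. Expected payoff against L: 1p + (-1)(1−p) = 2p − 1; against R: (-1)p + 0(1−p) = −p.
Setting these equal: 2p − 1 = −p ⇒ 3p = 1 ⇒ p = 1/3, and the value is (2)·(1/3) − 1 = -1/3.
For the keeper: with q = P(L), equating Near's and Far's payoffs gives 2q − 1 = −q ⇒ q = 1/3.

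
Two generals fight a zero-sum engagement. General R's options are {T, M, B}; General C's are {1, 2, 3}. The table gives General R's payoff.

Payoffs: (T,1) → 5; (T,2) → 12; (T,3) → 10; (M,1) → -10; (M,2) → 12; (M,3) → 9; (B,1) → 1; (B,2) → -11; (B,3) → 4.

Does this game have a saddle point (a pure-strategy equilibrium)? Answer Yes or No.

Row minima: T → 5, M → -10, B → -11; maximin = 5.
Column maxima: 1 → 5, 2 → 12, 3 → 10; minimax = 5.
maximin = minimax = 5, so a saddle point exists.

Yes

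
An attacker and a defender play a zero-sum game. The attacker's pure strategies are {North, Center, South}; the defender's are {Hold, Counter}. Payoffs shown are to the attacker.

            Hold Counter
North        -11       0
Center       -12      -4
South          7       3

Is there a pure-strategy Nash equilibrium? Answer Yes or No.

Row minima: North → -11, Center → -12, South → 3; maximin = 3.
Column maxima: Hold → 7, Counter → 3; minimax = 3.
maximin = minimax = 3, so a saddle point exists.

Yes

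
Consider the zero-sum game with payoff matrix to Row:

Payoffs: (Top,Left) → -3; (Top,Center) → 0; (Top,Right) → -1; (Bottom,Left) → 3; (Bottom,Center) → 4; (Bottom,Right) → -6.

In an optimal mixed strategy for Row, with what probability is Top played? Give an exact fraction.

Row minima: Top → -3, Bottom → -6; maximin = -3.
Column maxima: Left → 3, Center → 4, Right → -1; minimax = -1.
-3 ≠ -1, so there is no saddle point; optimal play is mixed.
Center is strictly dominated by Left (it gives Row strictly more in every row), so Column never plays it.
On the remaining 2×2 (Top, Bottom vs Left, Right):
Let Row play Top with probability p. Expected payoff against Left: (-3)p + 3(1−p) = −6p + 3; against Right: (-1)p + (-6)(1−p) = 5p − 6.
Setting these equal: −6p + 3 = 5p − 6 ⇒ −11p = -9 ⇒ p = 9/11, and the value is (-6)·(9/11) + 3 = -21/11.
For Column: with q = P(Left), equating Top's and Bottom's payoffs gives −2q − 1 = 9q − 6 ⇒ q = 5/11.

9/11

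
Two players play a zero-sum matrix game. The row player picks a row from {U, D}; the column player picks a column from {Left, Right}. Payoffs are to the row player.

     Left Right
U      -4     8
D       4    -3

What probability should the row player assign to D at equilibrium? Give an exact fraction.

Row minima: U → -4, D → -3; maximin = -3.
Column maxima: Left → 4, Right → 8; minimax = 4.
-3 ≠ 4, so there is no saddle point; optimal play is mixed.
Let the row player play U with probability p. Expected payoff against Left: (-4)p + 4(1−p) = −8p + 4; against Right: 8p + (-3)(1−p) = 11p − 3.
Setting these equal: −8p + 4 = 11p − 3 ⇒ −19p = -7 ⇒ p = 7/19, and the value is (-8)·(7/19) + 4 = 20/19.
For the column player: with q = P(Left), equating U's and D's payoffs gives −12q + 8 = 7q − 3 ⇒ q = 11/19.

12/19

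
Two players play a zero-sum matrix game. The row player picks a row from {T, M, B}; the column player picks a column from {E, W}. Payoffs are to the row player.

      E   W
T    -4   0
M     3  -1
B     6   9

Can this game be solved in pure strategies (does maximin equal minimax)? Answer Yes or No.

Yes

Row minima: T → -4, M → -1, B → 6; maximin = 6.
Column maxima: E → 6, W → 9; minimax = 6.
maximin = minimax = 6, so a saddle point exists.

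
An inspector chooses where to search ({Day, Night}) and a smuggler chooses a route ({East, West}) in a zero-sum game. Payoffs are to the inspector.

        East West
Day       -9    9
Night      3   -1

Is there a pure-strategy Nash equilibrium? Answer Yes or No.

No

Row minima: Day → -9, Night → -1; maximin = -1.
Column maxima: East → 3, West → 9; minimax = 3.
-1 ≠ 3, so no pure-strategy equilibrium exists.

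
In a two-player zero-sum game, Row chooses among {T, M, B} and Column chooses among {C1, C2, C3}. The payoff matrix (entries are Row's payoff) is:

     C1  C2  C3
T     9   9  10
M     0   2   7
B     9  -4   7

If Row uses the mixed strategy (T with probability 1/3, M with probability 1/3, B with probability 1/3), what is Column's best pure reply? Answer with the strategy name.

If Column plays C1, Row's expected payoff is (1/3)·9 + (1/3)·0 + (1/3)·9 = 6.
If Column plays C2, Row's expected payoff is (1/3)·9 + (1/3)·2 + (1/3)·(-4) = 7/3.
If Column plays C3, Row's expected payoff is (1/3)·10 + (1/3)·7 + (1/3)·7 = 8.
Column minimizes Row's payoff; the smallest is 7/3, so the best response is C2.

C2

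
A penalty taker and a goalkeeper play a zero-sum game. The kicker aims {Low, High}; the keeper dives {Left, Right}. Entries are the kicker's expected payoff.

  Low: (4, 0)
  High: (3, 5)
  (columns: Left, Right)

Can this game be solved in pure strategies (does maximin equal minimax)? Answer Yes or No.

Row minima: Low → 0, High → 3; maximin = 3.
Column maxima: Left → 4, Right → 5; minimax = 4.
3 ≠ 4, so no pure-strategy equilibrium exists.

No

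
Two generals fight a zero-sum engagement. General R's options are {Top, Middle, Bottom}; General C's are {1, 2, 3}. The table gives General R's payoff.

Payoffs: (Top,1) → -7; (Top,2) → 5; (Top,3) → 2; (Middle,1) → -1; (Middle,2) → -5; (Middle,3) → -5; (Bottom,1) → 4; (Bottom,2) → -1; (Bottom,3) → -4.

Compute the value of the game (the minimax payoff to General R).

-20/17

Row minima: Top → -7, Middle → -5, Bottom → -4; maximin = -4.
Column maxima: 1 → 4, 2 → 5, 3 → 2; minimax = 2.
-4 ≠ 2, so there is no saddle point; optimal play is mixed.
Middle is strictly dominated by Bottom, so General R never plays it.
With Middle eliminated, 2 is strictly dominated by 3 (it gives General R strictly more in every remaining row), so General C never plays it.
On the remaining 2×2 (Top, Bottom vs 1, 3):
Let General R play Top with probability p. Expected payoff against 1: (-7)p + 4(1−p) = −11p + 4; against 3: 2p + (-4)(1−p) = 6p − 4.
Setting these equal: −11p + 4 = 6p − 4 ⇒ −17p = -8 ⇒ p = 8/17, and the value is (-11)·(8/17) + 4 = -20/17.
For General C: with q = P(1), equating Top's and Bottom's payoffs gives −9q + 2 = 8q − 4 ⇒ q = 6/17.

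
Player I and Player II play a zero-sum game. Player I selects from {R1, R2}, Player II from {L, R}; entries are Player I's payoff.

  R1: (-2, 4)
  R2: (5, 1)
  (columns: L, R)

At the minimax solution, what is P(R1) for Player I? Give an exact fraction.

Row minima: R1 → -2, R2 → 1; maximin = 1.
Column maxima: L → 5, R → 4; minimax = 4.
1 ≠ 4, so there is no saddle point; optimal play is mixed.
Let Player I play R1 with probability p. Expected payoff against L: (-2)p + 5(1−p) = −7p + 5; against R: 4p + 1(1−p) = 3p + 1.
Setting these equal: −7p + 5 = 3p + 1 ⇒ −10p = -4 ⇒ p = 2/5, and the value is (-7)·(2/5) + 5 = 11/5.
For Player II: with q = P(L), equating R1's and R2's payoffs gives −6q + 4 = 4q + 1 ⇒ q = 3/10.

2/5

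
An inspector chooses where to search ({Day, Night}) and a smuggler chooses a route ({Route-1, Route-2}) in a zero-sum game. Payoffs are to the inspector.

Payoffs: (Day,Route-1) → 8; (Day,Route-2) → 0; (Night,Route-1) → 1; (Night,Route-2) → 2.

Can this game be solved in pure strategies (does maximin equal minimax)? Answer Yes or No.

Row minima: Day → 0, Night → 1; maximin = 1.
Column maxima: Route-1 → 8, Route-2 → 2; minimax = 2.
1 ≠ 2, so no pure-strategy equilibrium exists.

No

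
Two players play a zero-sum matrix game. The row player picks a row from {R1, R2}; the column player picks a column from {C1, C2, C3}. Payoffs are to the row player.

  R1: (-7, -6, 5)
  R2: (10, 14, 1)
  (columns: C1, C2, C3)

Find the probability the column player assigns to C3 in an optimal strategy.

Row minima: R1 → -7, R2 → 1; maximin = 1.
Column maxima: C1 → 10, C2 → 14, C3 → 5; minimax = 5.
1 ≠ 5, so there is no saddle point; optimal play is mixed.
C2 is strictly dominated by C1 (it gives the row player strictly more in every row), so the column player never plays it.
On the remaining 2×2 (R1, R2 vs C1, C3):
Let the row player play R1 with probability p. Expected payoff against C1: (-7)p + 10(1−p) = −17p + 10; against C3: 5p + 1(1−p) = 4p + 1.
Setting these equal: −17p + 10 = 4p + 1 ⇒ −21p = -9 ⇒ p = 3/7, and the value is (-17)·(3/7) + 10 = 19/7.
For the column player: with q = P(C1), equating R1's and R2's payoffs gives −12q + 5 = 9q + 1 ⇒ q = 4/21.

17/21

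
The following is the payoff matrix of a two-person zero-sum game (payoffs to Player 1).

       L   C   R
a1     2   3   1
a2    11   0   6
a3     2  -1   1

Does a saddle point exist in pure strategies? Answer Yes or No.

Row minima: a1 → 1, a2 → 0, a3 → -1; maximin = 1.
Column maxima: L → 11, C → 3, R → 6; minimax = 3.
1 ≠ 3, so no pure-strategy equilibrium exists.

No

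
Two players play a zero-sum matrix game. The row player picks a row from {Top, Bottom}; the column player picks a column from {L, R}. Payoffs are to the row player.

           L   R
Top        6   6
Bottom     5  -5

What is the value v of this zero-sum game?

6

Row minima: Top → 6, Bottom → -5; maximin = 6.
Column maxima: L → 6, R → 6; minimax = 6.
Since maximin = minimax = 6, there is a saddle point and the value is 6.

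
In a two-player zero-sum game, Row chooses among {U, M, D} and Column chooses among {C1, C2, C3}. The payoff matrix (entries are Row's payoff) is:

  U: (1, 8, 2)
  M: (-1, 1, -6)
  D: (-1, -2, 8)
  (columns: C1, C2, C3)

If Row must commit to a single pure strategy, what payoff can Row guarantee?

1

Row minima: U → 1, M → -6, D → -2.
The best of these is 1.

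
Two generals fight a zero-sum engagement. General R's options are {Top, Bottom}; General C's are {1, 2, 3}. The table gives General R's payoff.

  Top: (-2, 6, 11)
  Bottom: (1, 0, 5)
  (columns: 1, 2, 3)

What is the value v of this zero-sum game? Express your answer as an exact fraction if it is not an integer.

2/3

Row minima: Top → -2, Bottom → 0; maximin = 0.
Column maxima: 1 → 1, 2 → 6, 3 → 11; minimax = 1.
0 ≠ 1, so there is no saddle point; optimal play is mixed.
3 is strictly dominated by 1 (it gives General R strictly more in every row), so General C never plays it.
On the remaining 2×2 (Top, Bottom vs 1, 2):
Let General R play Top with probability p. Expected payoff against 1: (-2)p + 1(1−p) = −3p + 1; against 2: 6p + 0(1−p) = 6p.
Setting these equal: −3p + 1 = 6p ⇒ −9p = -1 ⇒ p = 1/9, and the value is (-3)·(1/9) + 1 = 2/3.
For General C: with q = P(1), equating Top's and Bottom's payoffs gives −8q + 6 = q ⇒ q = 2/3.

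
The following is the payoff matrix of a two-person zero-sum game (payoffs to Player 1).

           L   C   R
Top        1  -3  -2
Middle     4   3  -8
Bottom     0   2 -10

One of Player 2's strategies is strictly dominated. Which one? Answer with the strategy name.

R holds Player 1's payoff strictly below L in every row: -2 < 1, -8 < 4, -10 < 0.
So L is strictly dominated for Player 2.

L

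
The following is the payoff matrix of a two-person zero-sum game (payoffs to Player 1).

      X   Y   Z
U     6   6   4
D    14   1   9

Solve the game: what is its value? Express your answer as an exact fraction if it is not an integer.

Row minima: U → 4, D → 1; maximin = 4.
Column maxima: X → 14, Y → 6, Z → 9; minimax = 6.
4 ≠ 6, so there is no saddle point; optimal play is mixed.
X is strictly dominated by Z (it gives Player 1 strictly more in every row), so Player 2 never plays it.
On the remaining 2×2 (U, D vs Y, Z):
Let Player 1 play U with probability p. Expected payoff against Y: 6p + 1(1−p) = 5p + 1; against Z: 4p + 9(1−p) = −5p + 9.
Setting these equal: 5p + 1 = −5p + 9 ⇒ 10p = 8 ⇒ p = 4/5, and the value is (5)·(4/5) + 1 = 5.
For Player 2: with q = P(Y), equating U's and D's payoffs gives 2q + 4 = −8q + 9 ⇒ q = 1/2.

5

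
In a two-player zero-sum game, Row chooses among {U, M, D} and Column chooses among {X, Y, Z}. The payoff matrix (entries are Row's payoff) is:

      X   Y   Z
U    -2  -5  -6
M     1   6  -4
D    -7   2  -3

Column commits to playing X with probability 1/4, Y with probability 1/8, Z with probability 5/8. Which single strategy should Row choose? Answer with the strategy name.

Expected payoff of U: (1/4)·(-2) + (1/8)·(-5) + (5/8)·(-6) = -39/8.
Expected payoff of M: (1/4)·1 + (1/8)·6 + (5/8)·(-4) = -3/2.
Expected payoff of D: (1/4)·(-7) + (1/8)·2 + (5/8)·(-3) = -27/8.
The largest is -3/2, so Row's best response is M.

M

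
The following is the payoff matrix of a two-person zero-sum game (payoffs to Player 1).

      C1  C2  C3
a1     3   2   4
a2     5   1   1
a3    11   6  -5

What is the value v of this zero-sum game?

Row minima: a1 → 2, a2 → 1, a3 → -5; maximin = 2.
Column maxima: C1 → 11, C2 → 6, C3 → 4; minimax = 4.
2 ≠ 4, so there is no saddle point; optimal play is mixed.
C1 is strictly dominated by C2 (it gives Player 1 strictly more in every row), so Player 2 never plays it.
With C1 eliminated, a2 is strictly dominated by a1 (a1 gives Player 1 strictly more in every remaining column), so Player 1 never plays it.
On the remaining 2×2 (a1, a3 vs C2, C3):
Let Player 1 play a1 with probability p. Expected payoff against C2: 2p + 6(1−p) = −4p + 6; against C3: 4p + (-5)(1−p) = 9p − 5.
Setting these equal: −4p + 6 = 9p − 5 ⇒ −13p = -11 ⇒ p = 11/13, and the value is (-4)·(11/13) + 6 = 34/13.
For Player 2: with q = P(C2), equating a1's and a3's payoffs gives −2q + 4 = 11q − 5 ⇒ q = 9/13.

34/13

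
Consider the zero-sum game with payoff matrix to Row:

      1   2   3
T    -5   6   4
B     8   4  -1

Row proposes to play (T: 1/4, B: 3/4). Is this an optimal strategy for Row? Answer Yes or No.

Against 1 this mix gives (1/4)·(-5) + (3/4)·8 = 19/4.
Against 2 this mix gives (1/4)·6 + (3/4)·4 = 9/2.
Against 3 this mix gives (1/4)·4 + (3/4)·(-1) = 1/4.
Column will play 3, holding Row to 1/4. Shifting weight toward the row that does better against 3 would raise this floor (the equalizing mix achieves 3/2 against both 3 and 1), so the proposed strategy is not optimal.

No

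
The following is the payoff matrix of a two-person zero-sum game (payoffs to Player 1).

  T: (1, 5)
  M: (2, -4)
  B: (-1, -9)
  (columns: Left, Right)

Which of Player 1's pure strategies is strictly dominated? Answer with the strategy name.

T gives a strictly higher payoff than B against every column: 1 > -1, 5 > -9.
So B is strictly dominated and Player 1 never plays it.

B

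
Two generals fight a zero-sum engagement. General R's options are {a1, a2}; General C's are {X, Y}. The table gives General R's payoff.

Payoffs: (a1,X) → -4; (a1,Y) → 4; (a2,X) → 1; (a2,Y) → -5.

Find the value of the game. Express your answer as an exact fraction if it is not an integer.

-8/7

Row minima: a1 → -4, a2 → -5; maximin = -4.
Column maxima: X → 1, Y → 4; minimax = 1.
-4 ≠ 1, so there is no saddle point; optimal play is mixed.
Let General R play a1 with probability p. Expected payoff against X: (-4)p + 1(1−p) = −5p + 1; against Y: 4p + (-5)(1−p) = 9p − 5.
Setting these equal: −5p + 1 = 9p − 5 ⇒ −14p = -6 ⇒ p = 3/7, and the value is (-5)·(3/7) + 1 = -8/7.
For General C: with q = P(X), equating a1's and a2's payoffs gives −8q + 4 = 6q − 5 ⇒ q = 9/14.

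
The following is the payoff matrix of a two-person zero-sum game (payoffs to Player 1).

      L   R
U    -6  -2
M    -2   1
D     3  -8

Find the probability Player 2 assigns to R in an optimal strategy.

Row minima: U → -6, M → -2, D → -8; maximin = -2.
Column maxima: L → 3, R → 1; minimax = 1.
-2 ≠ 1, so there is no saddle point; optimal play is mixed.
U is strictly dominated by M, so Player 1 never plays it.
On the remaining 2×2 (M, D vs L, R):
Let Player 1 play M with probability p. Expected payoff against L: (-2)p + 3(1−p) = −5p + 3; against R: 1p + (-8)(1−p) = 9p − 8.
Setting these equal: −5p + 3 = 9p − 8 ⇒ −14p = -11 ⇒ p = 11/14, and the value is (-5)·(11/14) + 3 = -13/14.
For Player 2: with q = P(L), equating M's and D's payoffs gives −3q + 1 = 11q − 8 ⇒ q = 9/14.

5/14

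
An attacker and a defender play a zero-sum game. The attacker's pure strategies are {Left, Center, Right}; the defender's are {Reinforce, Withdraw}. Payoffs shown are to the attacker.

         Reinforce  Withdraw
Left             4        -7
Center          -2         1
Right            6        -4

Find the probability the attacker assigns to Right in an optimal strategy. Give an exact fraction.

Row minima: Left → -7, Center → -2, Right → -4; maximin = -2.
Column maxima: Reinforce → 6, Withdraw → 1; minimax = 1.
-2 ≠ 1, so there is no saddle point; optimal play is mixed.
Left is strictly dominated by Right, so the attacker never plays it.
On the remaining 2×2 (Center, Right vs Reinforce, Withdraw):
Let the attacker play Center with probability p. Expected payoff against Reinforce: (-2)p + 6(1−p) = −8p + 6; against Withdraw: 1p + (-4)(1−p) = 5p − 4.
Setting these equal: −8p + 6 = 5p − 4 ⇒ −13p = -10 ⇒ p = 10/13, and the value is (-8)·(10/13) + 6 = -2/13.
For the defender: with q = P(Reinforce), equating Center's and Right's payoffs gives −3q + 1 = 10q − 4 ⇒ q = 5/13.

3/13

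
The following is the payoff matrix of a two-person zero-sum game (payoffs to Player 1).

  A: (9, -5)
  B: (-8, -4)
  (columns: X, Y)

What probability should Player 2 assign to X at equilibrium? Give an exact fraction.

1/18

Row minima: A → -5, B → -8; maximin = -5.
Column maxima: X → 9, Y → -4; minimax = -4.
-5 ≠ -4, so there is no saddle point; optimal play is mixed.
Let Player 1 play A with probability p. Expected payoff against X: 9p + (-8)(1−p) = 17p − 8; against Y: (-5)p + (-4)(1−p) = −p − 4.
Setting these equal: 17p − 8 = −p − 4 ⇒ 18p = 4 ⇒ p = 2/9, and the value is (17)·(2/9) − 8 = -38/9.
For Player 2: with q = P(X), equating A's and B's payoffs gives 14q − 5 = −4q − 4 ⇒ q = 1/18.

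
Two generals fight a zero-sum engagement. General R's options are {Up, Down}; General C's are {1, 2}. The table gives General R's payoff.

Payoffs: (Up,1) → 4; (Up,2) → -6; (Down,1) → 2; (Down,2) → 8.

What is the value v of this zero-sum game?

11/4

Row minima: Up → -6, Down → 2; maximin = 2.
Column maxima: 1 → 4, 2 → 8; minimax = 4.
2 ≠ 4, so there is no saddle point; optimal play is mixed.
Let General R play Up with probability p. Expected payoff against 1: 4p + 2(1−p) = 2p + 2; against 2: (-6)p + 8(1−p) = −14p + 8.
Setting these equal: 2p + 2 = −14p + 8 ⇒ 16p = 6 ⇒ p = 3/8, and the value is (2)·(3/8) + 2 = 11/4.
For General C: with q = P(1), equating Up's and Down's payoffs gives 10q − 6 = −6q + 8 ⇒ q = 7/8.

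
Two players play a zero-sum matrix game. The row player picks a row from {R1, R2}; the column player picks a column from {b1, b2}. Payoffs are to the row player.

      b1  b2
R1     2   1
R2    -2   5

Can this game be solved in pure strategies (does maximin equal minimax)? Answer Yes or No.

Row minima: R1 → 1, R2 → -2; maximin = 1.
Column maxima: b1 → 2, b2 → 5; minimax = 2.
1 ≠ 2, so no pure-strategy equilibrium exists.

No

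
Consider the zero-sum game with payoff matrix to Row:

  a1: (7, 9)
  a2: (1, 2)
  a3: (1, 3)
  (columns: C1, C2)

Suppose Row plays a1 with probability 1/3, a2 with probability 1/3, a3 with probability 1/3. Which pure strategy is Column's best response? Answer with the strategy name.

If Column plays C1, Row's expected payoff is (1/3)·7 + (1/3)·1 + (1/3)·1 = 3.
If Column plays C2, Row's expected payoff is (1/3)·9 + (1/3)·2 + (1/3)·3 = 14/3.
Column minimizes Row's payoff; the smallest is 3, so the best response is C1.

C1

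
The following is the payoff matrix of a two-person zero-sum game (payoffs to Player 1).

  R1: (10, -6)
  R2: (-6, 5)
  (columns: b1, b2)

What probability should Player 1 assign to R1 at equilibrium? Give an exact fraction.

Row minima: R1 → -6, R2 → -6; maximin = -6.
Column maxima: b1 → 10, b2 → 5; minimax = 5.
-6 ≠ 5, so there is no saddle point; optimal play is mixed.
Let Player 1 play R1 with probability p. Expected payoff against b1: 10p + (-6)(1−p) = 16p − 6; against b2: (-6)p + 5(1−p) = −11p + 5.
Setting these equal: 16p − 6 = −11p + 5 ⇒ 27p = 11 ⇒ p = 11/27, and the value is (16)·(11/27) − 6 = 14/27.
For Player 2: with q = P(b1), equating R1's and R2's payoffs gives 16q − 6 = −11q + 5 ⇒ q = 11/27.

11/27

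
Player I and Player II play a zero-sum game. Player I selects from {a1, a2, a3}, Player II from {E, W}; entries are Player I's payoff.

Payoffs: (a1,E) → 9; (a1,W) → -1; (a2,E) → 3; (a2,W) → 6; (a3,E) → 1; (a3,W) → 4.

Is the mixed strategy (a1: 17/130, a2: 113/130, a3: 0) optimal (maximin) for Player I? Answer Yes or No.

Against E this mix gives (17/130)·9 + (113/130)·3 = 246/65.
Against W this mix gives (17/130)·(-1) + (113/130)·6 = 661/130.
Player II will play E, holding Player I to 246/65. Shifting weight toward the row that does better against E would raise this floor (the equalizing mix achieves 57/13 against both E and W), so the proposed strategy is not optimal.

No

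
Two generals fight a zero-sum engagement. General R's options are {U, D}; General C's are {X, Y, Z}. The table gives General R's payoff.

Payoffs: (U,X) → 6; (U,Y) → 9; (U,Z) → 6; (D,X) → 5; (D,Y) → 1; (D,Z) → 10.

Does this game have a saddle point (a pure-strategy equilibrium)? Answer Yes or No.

Row minima: U → 6, D → 1; maximin = 6.
Column maxima: X → 6, Y → 9, Z → 10; minimax = 6.
maximin = minimax = 6, so a saddle point exists.

Yes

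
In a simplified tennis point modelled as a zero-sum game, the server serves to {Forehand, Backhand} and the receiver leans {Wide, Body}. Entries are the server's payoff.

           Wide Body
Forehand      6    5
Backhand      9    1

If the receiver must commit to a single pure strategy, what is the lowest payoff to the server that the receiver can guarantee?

5

Column maxima: Wide → 9, Body → 5.
The smallest of these is 5.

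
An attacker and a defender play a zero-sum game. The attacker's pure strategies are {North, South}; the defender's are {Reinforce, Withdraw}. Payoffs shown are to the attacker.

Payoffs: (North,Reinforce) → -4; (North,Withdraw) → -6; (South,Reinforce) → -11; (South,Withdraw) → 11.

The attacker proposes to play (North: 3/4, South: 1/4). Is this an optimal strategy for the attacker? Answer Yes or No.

No

Against Reinforce this mix gives (3/4)·(-4) + (1/4)·(-11) = -23/4.
Against Withdraw this mix gives (3/4)·(-6) + (1/4)·11 = -7/4.
The defender will play Reinforce, holding the attacker to -23/4. Shifting weight toward the row that does better against Reinforce would raise this floor (the equalizing mix achieves -55/12 against both Reinforce and Withdraw), so the proposed strategy is not optimal.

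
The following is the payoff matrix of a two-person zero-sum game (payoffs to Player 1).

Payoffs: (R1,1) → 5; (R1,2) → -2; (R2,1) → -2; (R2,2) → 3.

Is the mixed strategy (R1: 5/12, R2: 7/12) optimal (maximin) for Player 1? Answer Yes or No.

Yes

Against 1 this mix gives (5/12)·5 + (7/12)·(-2) = 11/12.
Against 2 this mix gives (5/12)·(-2) + (7/12)·3 = 11/12.
All of Player 2's active replies (1, 2) yield 11/12, and no column does worse for Player 1. The mix makes Player 2 indifferent and guarantees 11/12, so it is optimal.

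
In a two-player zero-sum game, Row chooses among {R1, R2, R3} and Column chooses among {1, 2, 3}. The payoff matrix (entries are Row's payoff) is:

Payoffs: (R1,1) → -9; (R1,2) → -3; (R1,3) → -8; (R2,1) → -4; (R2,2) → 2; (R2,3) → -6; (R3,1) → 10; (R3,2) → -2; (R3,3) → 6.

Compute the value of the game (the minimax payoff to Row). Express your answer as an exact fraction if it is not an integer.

0

Row minima: R1 → -9, R2 → -6, R3 → -2; maximin = -2.
Column maxima: 1 → 10, 2 → 2, 3 → 6; minimax = 2.
-2 ≠ 2, so there is no saddle point; optimal play is mixed.
R1 is strictly dominated by R2, so Row never plays it.
With R1 eliminated, 1 is strictly dominated by 3 (it gives Row strictly more in every remaining row), so Column never plays it.
On the remaining 2×2 (R2, R3 vs 2, 3):
Let Row play R2 with probability p. Expected payoff against 2: 2p + (-2)(1−p) = 4p − 2; against 3: (-6)p + 6(1−p) = −12p + 6.
Setting these equal: 4p − 2 = −12p + 6 ⇒ 16p = 8 ⇒ p = 1/2, and the value is (4)·(1/2) − 2 = 0.
For Column: with q = P(2), equating R2's and R3's payoffs gives 8q − 6 = −8q + 6 ⇒ q = 3/4.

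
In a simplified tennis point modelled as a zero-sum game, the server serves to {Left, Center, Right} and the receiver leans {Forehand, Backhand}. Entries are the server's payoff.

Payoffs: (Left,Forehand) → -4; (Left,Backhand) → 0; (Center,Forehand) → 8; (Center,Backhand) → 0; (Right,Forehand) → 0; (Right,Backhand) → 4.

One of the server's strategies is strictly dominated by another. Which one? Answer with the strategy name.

Right gives a strictly higher payoff than Left against every column: 0 > -4, 4 > 0.
So Left is strictly dominated and the server never plays it.

Left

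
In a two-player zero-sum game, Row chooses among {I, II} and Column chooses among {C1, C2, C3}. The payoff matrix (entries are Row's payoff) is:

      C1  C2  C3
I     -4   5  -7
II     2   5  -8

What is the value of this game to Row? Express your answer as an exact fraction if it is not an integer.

-7

Row minima: I → -7, II → -8; maximin = -7.
Column maxima: C1 → 2, C2 → 5, C3 → -7; minimax = -7.
Since maximin = minimax = -7, there is a saddle point and the value is -7.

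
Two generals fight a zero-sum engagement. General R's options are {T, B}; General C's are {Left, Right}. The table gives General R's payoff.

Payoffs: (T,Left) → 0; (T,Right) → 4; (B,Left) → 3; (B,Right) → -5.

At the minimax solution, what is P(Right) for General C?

1/4

Row minima: T → 0, B → -5; maximin = 0.
Column maxima: Left → 3, Right → 4; minimax = 3.
0 ≠ 3, so there is no saddle point; optimal play is mixed.
Let General R play T with probability p. Expected payoff against Left: 0p + 3(1−p) = −3p + 3; against Right: 4p + (-5)(1−p) = 9p − 5.
Setting these equal: −3p + 3 = 9p − 5 ⇒ −12p = -8 ⇒ p = 2/3, and the value is (-3)·(2/3) + 3 = 1.
For General C: with q = P(Left), equating T's and B's payoffs gives −4q + 4 = 8q − 5 ⇒ q = 3/4.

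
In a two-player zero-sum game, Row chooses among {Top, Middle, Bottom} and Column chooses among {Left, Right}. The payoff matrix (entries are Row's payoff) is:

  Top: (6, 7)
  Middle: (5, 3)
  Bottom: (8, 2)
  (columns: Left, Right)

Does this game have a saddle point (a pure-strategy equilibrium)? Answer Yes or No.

Row minima: Top → 6, Middle → 3, Bottom → 2; maximin = 6.
Column maxima: Left → 8, Right → 7; minimax = 7.
6 ≠ 7, so no pure-strategy equilibrium exists.

No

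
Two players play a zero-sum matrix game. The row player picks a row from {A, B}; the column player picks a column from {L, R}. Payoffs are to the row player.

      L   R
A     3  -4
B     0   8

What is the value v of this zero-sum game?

Row minima: A → -4, B → 0; maximin = 0.
Column maxima: L → 3, R → 8; minimax = 3.
0 ≠ 3, so there is no saddle point; optimal play is mixed.
Let the row player play A with probability p. Expected payoff against L: 3p + 0(1−p) = 3p; against R: (-4)p + 8(1−p) = −12p + 8.
Setting these equal: 3p = −12p + 8 ⇒ 15p = 8 ⇒ p = 8/15, and the value is (3)·(8/15) = 8/5.
For the column player: with q = P(L), equating A's and B's payoffs gives 7q − 4 = −8q + 8 ⇒ q = 4/5.

8/5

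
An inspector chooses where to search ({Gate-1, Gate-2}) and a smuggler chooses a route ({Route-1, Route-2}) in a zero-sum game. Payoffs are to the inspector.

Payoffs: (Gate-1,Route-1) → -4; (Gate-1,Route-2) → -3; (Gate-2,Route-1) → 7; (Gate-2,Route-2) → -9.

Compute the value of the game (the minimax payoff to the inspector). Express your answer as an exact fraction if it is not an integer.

Row minima: Gate-1 → -4, Gate-2 → -9; maximin = -4.
Column maxima: Route-1 → 7, Route-2 → -3; minimax = -3.
-4 ≠ -3, so there is no saddle point; optimal play is mixed.
Let the inspector play Gate-1 with probability p. Expected payoff against Route-1: (-4)p + 7(1−p) = −11p + 7; against Route-2: (-3)p + (-9)(1−p) = 6p − 9.
Setting these equal: −11p + 7 = 6p − 9 ⇒ −17p = -16 ⇒ p = 16/17, and the value is (-11)·(16/17) + 7 = -57/17.
For the smuggler: with q = P(Route-1), equating Gate-1's and Gate-2's payoffs gives −q − 3 = 16q − 9 ⇒ q = 6/17.

-57/17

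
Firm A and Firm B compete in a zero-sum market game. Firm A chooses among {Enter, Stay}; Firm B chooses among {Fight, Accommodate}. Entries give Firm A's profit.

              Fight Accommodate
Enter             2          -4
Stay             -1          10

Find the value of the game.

16/17

Row minima: Enter → -4, Stay → -1; maximin = -1.
Column maxima: Fight → 2, Accommodate → 10; minimax = 2.
-1 ≠ 2, so there is no saddle point; optimal play is mixed.
Let Firm A play Enter with probability p. Expected payoff against Fight: 2p + (-1)(1−p) = 3p − 1; against Accommodate: (-4)p + 10(1−p) = −14p + 10.
Setting these equal: 3p − 1 = −14p + 10 ⇒ 17p = 11 ⇒ p = 11/17, and the value is (3)·(11/17) − 1 = 16/17.
For Firm B: with q = P(Fight), equating Enter's and Stay's payoffs gives 6q − 4 = −11q + 10 ⇒ q = 14/17.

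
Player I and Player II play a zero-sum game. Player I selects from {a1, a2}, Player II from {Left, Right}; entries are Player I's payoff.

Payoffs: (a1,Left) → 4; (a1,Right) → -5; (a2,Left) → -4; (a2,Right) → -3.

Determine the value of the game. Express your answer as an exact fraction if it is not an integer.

-16/5

Row minima: a1 → -5, a2 → -4; maximin = -4.
Column maxima: Left → 4, Right → -3; minimax = -3.
-4 ≠ -3, so there is no saddle point; optimal play is mixed.
Let Player I play a1 with probability p. Expected payoff against Left: 4p + (-4)(1−p) = 8p − 4; against Right: (-5)p + (-3)(1−p) = −2p − 3.
Setting these equal: 8p − 4 = −2p − 3 ⇒ 10p = 1 ⇒ p = 1/10, and the value is (8)·(1/10) − 4 = -16/5.
For Player II: with q = P(Left), equating a1's and a2's payoffs gives 9q − 5 = −q − 3 ⇒ q = 1/5.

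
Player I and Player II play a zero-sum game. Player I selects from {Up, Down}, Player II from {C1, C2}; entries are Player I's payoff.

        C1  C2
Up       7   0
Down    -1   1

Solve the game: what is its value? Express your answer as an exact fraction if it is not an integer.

7/9

Row minima: Up → 0, Down → -1; maximin = 0.
Column maxima: C1 → 7, C2 → 1; minimax = 1.
0 ≠ 1, so there is no saddle point; optimal play is mixed.
Let Player I play Up with probability p. Expected payoff against C1: 7p + (-1)(1−p) = 8p − 1; against C2: 0p + 1(1−p) = −p + 1.
Setting these equal: 8p − 1 = −p + 1 ⇒ 9p = 2 ⇒ p = 2/9, and the value is (8)·(2/9) − 1 = 7/9.
For Player II: with q = P(C1), equating Up's and Down's payoffs gives 7q = −2q + 1 ⇒ q = 1/9.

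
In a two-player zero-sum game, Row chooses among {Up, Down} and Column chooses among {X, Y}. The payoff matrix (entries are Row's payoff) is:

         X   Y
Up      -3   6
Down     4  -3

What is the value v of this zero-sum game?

Row minima: Up → -3, Down → -3; maximin = -3.
Column maxima: X → 4, Y → 6; minimax = 4.
-3 ≠ 4, so there is no saddle point; optimal play is mixed.
Let Row play Up with probability p. Expected payoff against X: (-3)p + 4(1−p) = −7p + 4; against Y: 6p + (-3)(1−p) = 9p − 3.
Setting these equal: −7p + 4 = 9p − 3 ⇒ −16p = -7 ⇒ p = 7/16, and the value is (-7)·(7/16) + 4 = 15/16.
For Column: with q = P(X), equating Up's and Down's payoffs gives −9q + 6 = 7q − 3 ⇒ q = 9/16.

15/16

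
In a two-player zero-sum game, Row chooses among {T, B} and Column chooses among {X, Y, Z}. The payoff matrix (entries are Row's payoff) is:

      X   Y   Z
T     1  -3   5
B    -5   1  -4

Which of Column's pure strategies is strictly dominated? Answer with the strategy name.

Z

X holds Row's payoff strictly below Z in every row: 1 < 5, -5 < -4.
So Z is strictly dominated for Column.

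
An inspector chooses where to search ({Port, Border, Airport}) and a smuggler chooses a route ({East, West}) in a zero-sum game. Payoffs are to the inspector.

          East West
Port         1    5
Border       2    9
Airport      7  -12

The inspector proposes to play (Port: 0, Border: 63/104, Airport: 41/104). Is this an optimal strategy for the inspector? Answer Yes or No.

Against East this mix gives (63/104)·2 + (41/104)·7 = 413/104.
Against West this mix gives (63/104)·9 + (41/104)·(-12) = 75/104.
The smuggler will play West, holding the inspector to 75/104. Shifting weight toward the row that does better against West would raise this floor (the equalizing mix achieves 87/26 against both West and East), so the proposed strategy is not optimal.

No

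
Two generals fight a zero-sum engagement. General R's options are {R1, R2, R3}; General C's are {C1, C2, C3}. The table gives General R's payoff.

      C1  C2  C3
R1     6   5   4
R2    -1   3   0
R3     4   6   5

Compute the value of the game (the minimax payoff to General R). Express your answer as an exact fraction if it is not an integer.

Row minima: R1 → 4, R2 → -1, R3 → 4; maximin = 4.
Column maxima: C1 → 6, C2 → 6, C3 → 5; minimax = 5.
4 ≠ 5, so there is no saddle point; optimal play is mixed.
R2 is strictly dominated by R1, so General R never plays it.
C2 is strictly dominated by C3 (it gives General R strictly more in every row), so General C never plays it.
On the remaining 2×2 (R1, R3 vs C1, C3):
Let General R play R1 with probability p. Expected payoff against C1: 6p + 4(1−p) = 2p + 4; against C3: 4p + 5(1−p) = −p + 5.
Setting these equal: 2p + 4 = −p + 5 ⇒ 3p = 1 ⇒ p = 1/3, and the value is (2)·(1/3) + 4 = 14/3.
For General C: with q = P(C1), equating R1's and R3's payoffs gives 2q + 4 = −q + 5 ⇒ q = 1/3.

14/3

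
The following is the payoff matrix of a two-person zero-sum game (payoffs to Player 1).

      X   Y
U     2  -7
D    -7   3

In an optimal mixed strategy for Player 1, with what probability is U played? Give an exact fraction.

Row minima: U → -7, D → -7; maximin = -7.
Column maxima: X → 2, Y → 3; minimax = 2.
-7 ≠ 2, so there is no saddle point; optimal play is mixed.
Let Player 1 play U with probability p. Expected payoff against X: 2p + (-7)(1−p) = 9p − 7; against Y: (-7)p + 3(1−p) = −10p + 3.
Setting these equal: 9p − 7 = −10p + 3 ⇒ 19p = 10 ⇒ p = 10/19, and the value is (9)·(10/19) − 7 = -43/19.
For Player 2: with q = P(X), equating U's and D's payoffs gives 9q − 7 = −10q + 3 ⇒ q = 10/19.

10/19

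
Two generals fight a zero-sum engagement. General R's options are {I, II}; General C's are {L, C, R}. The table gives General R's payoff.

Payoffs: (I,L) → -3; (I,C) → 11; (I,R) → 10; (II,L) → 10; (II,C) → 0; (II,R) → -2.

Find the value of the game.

94/25

Row minima: I → -3, II → -2; maximin = -2.
Column maxima: L → 10, C → 11, R → 10; minimax = 10.
-2 ≠ 10, so there is no saddle point; optimal play is mixed.
C is strictly dominated by R (it gives General R strictly more in every row), so General C never plays it.
On the remaining 2×2 (I, II vs L, R):
Let General R play I with probability p. Expected payoff against L: (-3)p + 10(1−p) = −13p + 10; against R: 10p + (-2)(1−p) = 12p − 2.
Setting these equal: −13p + 10 = 12p − 2 ⇒ −25p = -12 ⇒ p = 12/25, and the value is (-13)·(12/25) + 10 = 94/25.
For General C: with q = P(L), equating I's and II's payoffs gives −13q + 10 = 12q − 2 ⇒ q = 12/25.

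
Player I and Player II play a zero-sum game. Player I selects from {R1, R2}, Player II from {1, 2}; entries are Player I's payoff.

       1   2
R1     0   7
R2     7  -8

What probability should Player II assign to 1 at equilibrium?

15/22

Row minima: R1 → 0, R2 → -8; maximin = 0.
Column maxima: 1 → 7, 2 → 7; minimax = 7.
0 ≠ 7, so there is no saddle point; optimal play is mixed.
Let Player I play R1 with probability p. Expected payoff against 1: 0p + 7(1−p) = −7p + 7; against 2: 7p + (-8)(1−p) = 15p − 8.
Setting these equal: −7p + 7 = 15p − 8 ⇒ −22p = -15 ⇒ p = 15/22, and the value is (-7)·(15/22) + 7 = 49/22.
For Player II: with q = P(1), equating R1's and R2's payoffs gives −7q + 7 = 15q − 8 ⇒ q = 15/22.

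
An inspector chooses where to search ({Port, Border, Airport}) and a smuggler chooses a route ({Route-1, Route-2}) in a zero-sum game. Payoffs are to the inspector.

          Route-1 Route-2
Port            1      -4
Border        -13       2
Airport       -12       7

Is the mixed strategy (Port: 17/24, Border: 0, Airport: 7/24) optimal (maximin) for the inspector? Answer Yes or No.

No

Against Route-1 this mix gives (17/24)·1 + (7/24)·(-12) = -67/24.
Against Route-2 this mix gives (17/24)·(-4) + (7/24)·7 = -19/24.
The smuggler will play Route-1, holding the inspector to -67/24. Shifting weight toward the row that does better against Route-1 would raise this floor (the equalizing mix achieves -41/24 against both Route-1 and Route-2), so the proposed strategy is not optimal.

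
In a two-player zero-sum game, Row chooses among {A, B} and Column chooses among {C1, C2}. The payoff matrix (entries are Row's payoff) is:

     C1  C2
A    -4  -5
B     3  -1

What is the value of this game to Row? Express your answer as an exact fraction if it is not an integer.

-1

Row minima: A → -5, B → -1; maximin = -1.
Column maxima: C1 → 3, C2 → -1; minimax = -1.
Since maximin = minimax = -1, there is a saddle point and the value is -1.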